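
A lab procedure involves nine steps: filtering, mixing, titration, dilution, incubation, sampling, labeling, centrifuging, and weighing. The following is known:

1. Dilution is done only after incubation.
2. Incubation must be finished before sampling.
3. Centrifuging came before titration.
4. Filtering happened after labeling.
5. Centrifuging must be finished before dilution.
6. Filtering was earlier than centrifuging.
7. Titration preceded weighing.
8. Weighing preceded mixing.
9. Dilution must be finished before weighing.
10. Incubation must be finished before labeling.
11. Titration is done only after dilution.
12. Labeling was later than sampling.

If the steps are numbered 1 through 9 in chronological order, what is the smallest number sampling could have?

2

Incubation must come before sampling — 1 forced predecessor.
Nothing else is forced ahead of sampling, so its earliest slot is position 1 + 1 = 2.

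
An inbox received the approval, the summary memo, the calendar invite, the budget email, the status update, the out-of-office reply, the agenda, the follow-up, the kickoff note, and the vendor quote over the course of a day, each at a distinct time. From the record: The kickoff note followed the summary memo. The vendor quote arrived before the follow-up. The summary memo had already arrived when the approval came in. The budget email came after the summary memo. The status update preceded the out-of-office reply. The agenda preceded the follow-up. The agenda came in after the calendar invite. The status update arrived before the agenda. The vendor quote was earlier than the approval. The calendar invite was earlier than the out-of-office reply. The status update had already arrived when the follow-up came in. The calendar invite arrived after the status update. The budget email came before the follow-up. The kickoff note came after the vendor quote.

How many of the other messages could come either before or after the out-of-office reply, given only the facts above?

Forced before the out-of-office reply: the calendar invite and the status update.
That leaves the agenda, the approval, the budget email, the follow-up, the kickoff note, the summary memo, and the vendor quote with no forced order relative to the out-of-office reply — 7.

7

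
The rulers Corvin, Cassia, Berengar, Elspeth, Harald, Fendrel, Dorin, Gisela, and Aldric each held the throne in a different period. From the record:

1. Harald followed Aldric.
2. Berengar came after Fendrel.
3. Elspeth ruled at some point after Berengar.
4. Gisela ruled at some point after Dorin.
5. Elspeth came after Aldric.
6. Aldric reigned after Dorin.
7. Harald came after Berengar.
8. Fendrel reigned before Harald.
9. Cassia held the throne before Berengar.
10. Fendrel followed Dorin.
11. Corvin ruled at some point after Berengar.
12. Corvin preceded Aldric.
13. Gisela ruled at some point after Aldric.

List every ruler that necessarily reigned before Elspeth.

Directly stated before Elspeth: Aldric and Berengar.
Cassia reaches Elspeth via Cassia → Berengar → Elspeth.
Corvin reaches Elspeth via Corvin → Aldric → Elspeth.
Dorin reaches Elspeth via Dorin → Aldric → Elspeth.
Likewise Fendrel reaches Elspeth by chaining the stated constraints.

Aldric, Berengar, Cassia, Corvin, Dorin, Fendrel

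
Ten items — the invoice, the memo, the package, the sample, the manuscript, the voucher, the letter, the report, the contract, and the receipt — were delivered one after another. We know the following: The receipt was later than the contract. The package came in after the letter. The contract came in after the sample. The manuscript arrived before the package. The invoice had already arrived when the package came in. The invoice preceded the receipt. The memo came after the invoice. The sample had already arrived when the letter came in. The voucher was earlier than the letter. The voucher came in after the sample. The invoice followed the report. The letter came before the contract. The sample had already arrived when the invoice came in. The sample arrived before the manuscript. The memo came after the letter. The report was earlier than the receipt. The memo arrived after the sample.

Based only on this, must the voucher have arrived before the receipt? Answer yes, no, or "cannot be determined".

Chain the constraints: the voucher → the letter → the contract → the receipt. Each link is directly stated, so the voucher comes before the receipt.

yes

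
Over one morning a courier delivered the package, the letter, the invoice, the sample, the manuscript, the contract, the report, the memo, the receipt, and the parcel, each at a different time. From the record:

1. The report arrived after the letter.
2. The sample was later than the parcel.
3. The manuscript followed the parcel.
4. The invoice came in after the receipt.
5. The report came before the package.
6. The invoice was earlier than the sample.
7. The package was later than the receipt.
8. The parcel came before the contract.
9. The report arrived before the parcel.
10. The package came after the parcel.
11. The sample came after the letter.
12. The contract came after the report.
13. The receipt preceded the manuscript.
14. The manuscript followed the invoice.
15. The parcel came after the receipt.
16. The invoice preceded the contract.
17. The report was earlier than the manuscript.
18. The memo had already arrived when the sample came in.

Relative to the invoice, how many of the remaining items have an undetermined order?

Forced before the invoice: the receipt; forced after the invoice: the contract, the manuscript, and the sample.
That leaves the letter, the memo, the package, the parcel, and the report with no forced order relative to the invoice — 5.

5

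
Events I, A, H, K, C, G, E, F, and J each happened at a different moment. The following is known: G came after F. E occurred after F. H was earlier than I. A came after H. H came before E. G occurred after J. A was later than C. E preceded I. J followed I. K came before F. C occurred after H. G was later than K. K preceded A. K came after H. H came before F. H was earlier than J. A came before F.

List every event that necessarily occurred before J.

A, C, E, F, H, I, K

Directly stated before J: H and I.
A reaches J via A → F → E → I → J.
C reaches J via C → A → F → E → I → J.
E reaches J via E → I → J.
Likewise F and K each reach J by chaining the stated constraints.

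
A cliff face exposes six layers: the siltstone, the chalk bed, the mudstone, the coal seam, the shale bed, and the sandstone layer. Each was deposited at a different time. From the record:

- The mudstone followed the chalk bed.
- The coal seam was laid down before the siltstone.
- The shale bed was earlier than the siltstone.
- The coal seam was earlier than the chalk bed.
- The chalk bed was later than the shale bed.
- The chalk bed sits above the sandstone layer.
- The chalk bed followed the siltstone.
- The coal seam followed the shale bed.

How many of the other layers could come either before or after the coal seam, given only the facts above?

1

Forced before the coal seam: the shale bed; forced after the coal seam: the chalk bed, the mudstone, and the siltstone.
That leaves the sandstone layer with no forced order relative to the coal seam — 1.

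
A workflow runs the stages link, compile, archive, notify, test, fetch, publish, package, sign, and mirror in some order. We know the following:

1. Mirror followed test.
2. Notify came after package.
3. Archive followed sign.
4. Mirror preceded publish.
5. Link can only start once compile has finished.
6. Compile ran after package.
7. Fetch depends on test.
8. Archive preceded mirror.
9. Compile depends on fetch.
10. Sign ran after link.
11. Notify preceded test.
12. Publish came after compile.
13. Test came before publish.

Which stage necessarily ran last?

publish

Every other stage has a chain of constraints placing it before publish, so publish is last.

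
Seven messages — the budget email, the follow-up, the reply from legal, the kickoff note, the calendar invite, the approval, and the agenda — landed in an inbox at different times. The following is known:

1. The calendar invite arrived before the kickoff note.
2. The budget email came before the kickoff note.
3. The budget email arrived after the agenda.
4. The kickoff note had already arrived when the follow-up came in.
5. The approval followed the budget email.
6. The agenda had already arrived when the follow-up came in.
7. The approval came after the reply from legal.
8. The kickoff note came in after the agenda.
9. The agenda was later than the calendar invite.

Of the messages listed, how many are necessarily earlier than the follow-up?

Directly stated before the follow-up: the agenda and the kickoff note.
The budget email reaches the follow-up via the budget email → the kickoff note → the follow-up.
The calendar invite reaches the follow-up via the calendar invite → the kickoff note → the follow-up.
No chain forces the approval (or any of the others) ahead of the follow-up.
That's the agenda, the budget email, the calendar invite, and the kickoff note — 4 in all.

4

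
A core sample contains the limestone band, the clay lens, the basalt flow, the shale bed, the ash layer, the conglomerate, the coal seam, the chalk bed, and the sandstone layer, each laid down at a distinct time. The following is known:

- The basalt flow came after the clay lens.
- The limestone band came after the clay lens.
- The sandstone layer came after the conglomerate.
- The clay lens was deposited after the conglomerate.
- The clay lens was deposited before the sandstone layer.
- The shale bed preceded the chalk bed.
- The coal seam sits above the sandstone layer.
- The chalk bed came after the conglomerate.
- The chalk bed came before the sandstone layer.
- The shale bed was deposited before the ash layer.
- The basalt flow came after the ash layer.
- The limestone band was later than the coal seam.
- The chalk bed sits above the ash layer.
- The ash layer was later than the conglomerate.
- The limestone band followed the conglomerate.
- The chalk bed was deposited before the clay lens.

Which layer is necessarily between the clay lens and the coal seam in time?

Tracing the constraints gives the clay lens → the sandstone layer → the coal seam, so the sandstone layer sits after the clay lens and before the coal seam.
No other layer is forced both after the clay lens and before the coal seam.

the sandstone layer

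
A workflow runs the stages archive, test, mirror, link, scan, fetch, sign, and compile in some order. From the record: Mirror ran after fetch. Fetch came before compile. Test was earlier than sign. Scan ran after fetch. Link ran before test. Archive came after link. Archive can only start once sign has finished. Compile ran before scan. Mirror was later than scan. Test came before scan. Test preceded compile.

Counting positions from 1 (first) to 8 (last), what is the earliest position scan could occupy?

5

Compile, fetch, link, and test must all come before scan — 4 forced predecessors.
Nothing else is forced ahead of scan, so its earliest slot is position 4 + 1 = 5.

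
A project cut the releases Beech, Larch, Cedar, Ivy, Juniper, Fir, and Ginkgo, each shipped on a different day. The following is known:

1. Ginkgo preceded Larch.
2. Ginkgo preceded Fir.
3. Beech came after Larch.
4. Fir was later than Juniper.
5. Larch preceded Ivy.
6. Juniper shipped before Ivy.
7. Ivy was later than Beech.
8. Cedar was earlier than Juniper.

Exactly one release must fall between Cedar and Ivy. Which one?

Juniper

Tracing the constraints gives Cedar → Juniper → Ivy, so Juniper sits after Cedar and before Ivy.
No other release is forced both after Cedar and before Ivy.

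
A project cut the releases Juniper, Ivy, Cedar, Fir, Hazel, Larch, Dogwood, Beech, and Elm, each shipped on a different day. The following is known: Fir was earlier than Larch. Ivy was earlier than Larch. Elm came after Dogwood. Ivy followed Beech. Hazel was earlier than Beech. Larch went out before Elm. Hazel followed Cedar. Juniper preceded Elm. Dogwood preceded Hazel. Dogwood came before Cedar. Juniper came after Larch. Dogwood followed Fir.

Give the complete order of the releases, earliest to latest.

Fir, Dogwood, Cedar, Hazel, Beech, Ivy, Larch, Juniper, Elm

The constraints fix every adjacent pair, so only one ordering works:
Fir → Dogwood → Cedar → Hazel → Beech → Ivy → Larch → Juniper → Elm.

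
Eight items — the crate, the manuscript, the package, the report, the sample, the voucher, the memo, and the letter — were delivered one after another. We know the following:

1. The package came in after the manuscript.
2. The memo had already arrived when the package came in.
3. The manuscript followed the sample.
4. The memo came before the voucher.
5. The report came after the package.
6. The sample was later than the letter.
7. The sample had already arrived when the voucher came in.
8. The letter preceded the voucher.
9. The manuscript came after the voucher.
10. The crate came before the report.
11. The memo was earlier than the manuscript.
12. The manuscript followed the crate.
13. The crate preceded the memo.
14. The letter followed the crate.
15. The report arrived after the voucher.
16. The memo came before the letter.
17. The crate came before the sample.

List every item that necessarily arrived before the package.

the crate, the letter, the manuscript, the memo, the sample, the voucher

Directly stated before the package: the manuscript and the memo.
The crate reaches the package via the crate → the memo → the package.
The letter reaches the package via the letter → the sample → the manuscript → the package.
The sample reaches the package via the sample → the manuscript → the package.
Likewise the voucher reaches the package by chaining the stated constraints.
No chain forces the report ahead of the package.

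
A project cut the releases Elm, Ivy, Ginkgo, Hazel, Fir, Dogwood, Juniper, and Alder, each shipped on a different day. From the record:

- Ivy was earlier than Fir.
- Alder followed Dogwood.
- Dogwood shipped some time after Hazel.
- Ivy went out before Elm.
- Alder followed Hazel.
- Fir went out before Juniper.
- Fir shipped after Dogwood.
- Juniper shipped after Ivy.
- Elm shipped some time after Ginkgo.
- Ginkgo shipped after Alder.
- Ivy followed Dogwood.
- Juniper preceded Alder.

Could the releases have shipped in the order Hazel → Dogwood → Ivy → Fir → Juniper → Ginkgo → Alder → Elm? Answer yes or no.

no

The constraints require Alder before Ginkgo, but in the proposed sequence Ginkgo appears ahead of Alder. That one violation is enough.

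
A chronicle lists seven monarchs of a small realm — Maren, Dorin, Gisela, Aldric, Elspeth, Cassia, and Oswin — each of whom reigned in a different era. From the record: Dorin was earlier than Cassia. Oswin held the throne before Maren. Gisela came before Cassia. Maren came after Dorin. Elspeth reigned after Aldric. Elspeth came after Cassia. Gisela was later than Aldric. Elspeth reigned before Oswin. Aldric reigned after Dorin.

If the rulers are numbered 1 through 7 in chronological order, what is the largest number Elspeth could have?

5

Elspeth must come before Maren and Oswin — 2 rulers forced after them.
Everything else can be placed before Elspeth in some valid order, so Elspeth can sit as late as position 7 − 2 = 5.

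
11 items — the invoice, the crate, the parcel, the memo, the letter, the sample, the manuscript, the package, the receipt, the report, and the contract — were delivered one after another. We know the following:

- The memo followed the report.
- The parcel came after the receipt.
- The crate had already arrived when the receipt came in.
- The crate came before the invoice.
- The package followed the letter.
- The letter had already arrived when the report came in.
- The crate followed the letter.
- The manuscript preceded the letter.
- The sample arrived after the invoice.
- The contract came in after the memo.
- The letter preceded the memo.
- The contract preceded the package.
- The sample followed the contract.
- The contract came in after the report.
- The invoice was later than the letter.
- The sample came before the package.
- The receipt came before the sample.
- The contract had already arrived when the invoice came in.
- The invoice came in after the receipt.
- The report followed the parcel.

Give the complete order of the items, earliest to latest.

The constraints fix every adjacent pair, so only one ordering works:
the manuscript → the letter → the crate → the receipt → the parcel → the report → the memo → the contract → the invoice → the sample → the package.

the manuscript, the letter, the crate, the receipt, the parcel, the report, the memo, the contract, the invoice, the sample, the package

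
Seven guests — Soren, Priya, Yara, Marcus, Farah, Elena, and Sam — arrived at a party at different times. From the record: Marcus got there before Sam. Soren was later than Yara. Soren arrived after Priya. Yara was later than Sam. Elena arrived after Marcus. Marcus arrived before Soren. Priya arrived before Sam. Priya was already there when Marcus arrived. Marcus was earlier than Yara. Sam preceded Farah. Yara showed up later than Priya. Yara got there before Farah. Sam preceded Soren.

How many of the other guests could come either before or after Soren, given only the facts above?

Forced before Soren: Marcus, Priya, Sam, and Yara.
That leaves Elena and Farah with no forced order relative to Soren — 2.

2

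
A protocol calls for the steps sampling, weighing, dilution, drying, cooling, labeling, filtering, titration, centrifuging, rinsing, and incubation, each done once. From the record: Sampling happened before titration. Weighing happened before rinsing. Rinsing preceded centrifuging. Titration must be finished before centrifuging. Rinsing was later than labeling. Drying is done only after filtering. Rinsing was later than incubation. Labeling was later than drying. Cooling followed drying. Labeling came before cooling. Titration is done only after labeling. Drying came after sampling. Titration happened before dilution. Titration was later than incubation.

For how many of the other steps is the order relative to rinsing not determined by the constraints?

3

Forced before rinsing: drying, filtering, incubation, labeling, sampling, and weighing; forced after rinsing: centrifuging.
That leaves cooling, dilution, and titration with no forced order relative to rinsing — 3.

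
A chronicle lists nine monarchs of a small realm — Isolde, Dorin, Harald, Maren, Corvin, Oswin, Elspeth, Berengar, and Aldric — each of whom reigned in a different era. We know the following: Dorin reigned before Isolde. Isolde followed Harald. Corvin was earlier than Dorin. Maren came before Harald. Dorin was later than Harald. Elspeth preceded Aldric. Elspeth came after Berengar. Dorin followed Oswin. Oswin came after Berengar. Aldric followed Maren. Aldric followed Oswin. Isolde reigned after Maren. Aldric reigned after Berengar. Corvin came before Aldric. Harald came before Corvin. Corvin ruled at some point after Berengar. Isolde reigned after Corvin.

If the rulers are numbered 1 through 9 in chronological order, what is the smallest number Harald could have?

2

Maren must come before Harald — 1 forced predecessor.
Nothing else is forced ahead of Harald, so their earliest slot is position 1 + 1 = 2.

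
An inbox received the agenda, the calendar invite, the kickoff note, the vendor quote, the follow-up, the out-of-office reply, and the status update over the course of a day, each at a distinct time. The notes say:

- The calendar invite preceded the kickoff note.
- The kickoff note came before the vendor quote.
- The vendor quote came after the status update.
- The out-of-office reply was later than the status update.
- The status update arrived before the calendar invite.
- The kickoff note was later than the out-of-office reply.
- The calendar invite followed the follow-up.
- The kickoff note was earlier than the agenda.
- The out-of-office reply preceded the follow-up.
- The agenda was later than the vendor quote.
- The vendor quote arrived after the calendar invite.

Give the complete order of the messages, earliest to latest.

the status update, the out-of-office reply, the follow-up, the calendar invite, the kickoff note, the vendor quote, the agenda

The constraints fix every adjacent pair, so only one ordering works:
the status update → the out-of-office reply → the follow-up → the calendar invite → the kickoff note → the vendor quote → the agenda.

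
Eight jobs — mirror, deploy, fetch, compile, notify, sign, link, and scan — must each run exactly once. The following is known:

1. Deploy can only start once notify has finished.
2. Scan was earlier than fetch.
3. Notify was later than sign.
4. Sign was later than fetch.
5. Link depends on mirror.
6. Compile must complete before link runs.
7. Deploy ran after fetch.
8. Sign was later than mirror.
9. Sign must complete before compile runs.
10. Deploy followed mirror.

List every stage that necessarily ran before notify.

Directly stated before notify: sign.
Fetch reaches notify via fetch → sign → notify.
Mirror reaches notify via mirror → sign → notify.
Scan reaches notify via scan → fetch → sign → notify.
No chain forces deploy (or any of the others) ahead of notify.

fetch, mirror, scan, sign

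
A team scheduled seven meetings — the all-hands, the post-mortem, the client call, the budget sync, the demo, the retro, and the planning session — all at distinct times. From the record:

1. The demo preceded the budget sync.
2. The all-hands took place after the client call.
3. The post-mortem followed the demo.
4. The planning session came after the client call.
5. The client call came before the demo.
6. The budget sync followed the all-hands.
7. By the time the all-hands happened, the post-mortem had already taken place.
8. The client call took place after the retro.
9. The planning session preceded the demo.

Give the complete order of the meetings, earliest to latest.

The constraints fix every adjacent pair, so only one ordering works:
the retro → the client call → the planning session → the demo → the post-mortem → the all-hands → the budget sync.

the retro, the client call, the planning session, the demo, the post-mortem, the all-hands, the budget sync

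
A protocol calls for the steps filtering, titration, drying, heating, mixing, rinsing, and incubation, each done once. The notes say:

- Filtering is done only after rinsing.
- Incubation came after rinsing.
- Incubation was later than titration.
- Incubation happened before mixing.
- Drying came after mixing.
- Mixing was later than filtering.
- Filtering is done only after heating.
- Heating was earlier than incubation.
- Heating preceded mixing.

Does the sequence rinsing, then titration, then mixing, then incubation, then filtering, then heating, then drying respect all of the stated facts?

The constraints require heating before mixing, but in the proposed sequence mixing appears ahead of heating. That one violation is enough.

no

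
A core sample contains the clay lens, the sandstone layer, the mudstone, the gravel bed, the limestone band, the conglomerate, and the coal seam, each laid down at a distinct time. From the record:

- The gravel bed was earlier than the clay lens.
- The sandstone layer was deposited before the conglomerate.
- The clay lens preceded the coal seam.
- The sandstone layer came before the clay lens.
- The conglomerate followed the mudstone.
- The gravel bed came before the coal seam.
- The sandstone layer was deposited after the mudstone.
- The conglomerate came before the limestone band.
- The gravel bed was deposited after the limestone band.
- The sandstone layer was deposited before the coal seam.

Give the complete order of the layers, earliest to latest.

The constraints fix every adjacent pair, so only one ordering works:
the mudstone → the sandstone layer → the conglomerate → the limestone band → the gravel bed → the clay lens → the coal seam.

the mudstone, the sandstone layer, the conglomerate, the limestone band, the gravel bed, the clay lens, the coal seam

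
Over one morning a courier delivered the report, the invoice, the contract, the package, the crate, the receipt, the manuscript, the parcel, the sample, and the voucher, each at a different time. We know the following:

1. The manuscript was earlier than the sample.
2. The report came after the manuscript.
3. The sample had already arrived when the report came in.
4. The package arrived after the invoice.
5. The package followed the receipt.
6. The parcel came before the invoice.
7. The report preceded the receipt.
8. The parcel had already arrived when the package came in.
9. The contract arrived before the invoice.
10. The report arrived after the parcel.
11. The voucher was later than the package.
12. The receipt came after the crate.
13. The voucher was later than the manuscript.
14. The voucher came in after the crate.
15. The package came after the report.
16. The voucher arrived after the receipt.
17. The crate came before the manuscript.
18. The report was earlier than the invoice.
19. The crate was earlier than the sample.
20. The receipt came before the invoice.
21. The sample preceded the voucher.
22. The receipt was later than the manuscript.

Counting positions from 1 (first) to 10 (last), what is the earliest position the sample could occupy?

The crate and the manuscript must both come before the sample — 2 forced predecessors.
Nothing else is forced ahead of the sample, so its earliest slot is position 2 + 1 = 3.

3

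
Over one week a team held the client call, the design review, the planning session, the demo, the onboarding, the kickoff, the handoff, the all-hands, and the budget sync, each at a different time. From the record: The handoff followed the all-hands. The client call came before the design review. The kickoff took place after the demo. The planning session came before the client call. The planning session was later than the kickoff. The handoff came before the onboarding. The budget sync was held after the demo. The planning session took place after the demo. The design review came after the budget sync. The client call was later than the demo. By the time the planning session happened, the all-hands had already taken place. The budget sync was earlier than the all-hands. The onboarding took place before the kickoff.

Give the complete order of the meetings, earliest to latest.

The constraints fix every adjacent pair, so only one ordering works:
the demo → the budget sync → the all-hands → the handoff → the onboarding → the kickoff → the planning session → the client call → the design review.

the demo, the budget sync, the all-hands, the handoff, the onboarding, the kickoff, the planning session, the client call, the design review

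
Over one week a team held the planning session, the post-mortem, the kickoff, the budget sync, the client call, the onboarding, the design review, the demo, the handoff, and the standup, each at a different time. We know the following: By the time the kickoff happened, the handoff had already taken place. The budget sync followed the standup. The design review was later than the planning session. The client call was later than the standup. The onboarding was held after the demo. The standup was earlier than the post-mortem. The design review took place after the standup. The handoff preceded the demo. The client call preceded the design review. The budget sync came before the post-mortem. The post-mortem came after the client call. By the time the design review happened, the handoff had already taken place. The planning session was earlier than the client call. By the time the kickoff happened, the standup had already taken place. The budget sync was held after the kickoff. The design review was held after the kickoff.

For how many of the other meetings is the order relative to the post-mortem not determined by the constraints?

Forced before the post-mortem: the budget sync, the client call, the handoff, the kickoff, the planning session, and the standup.
That leaves the demo, the design review, and the onboarding with no forced order relative to the post-mortem — 3.

3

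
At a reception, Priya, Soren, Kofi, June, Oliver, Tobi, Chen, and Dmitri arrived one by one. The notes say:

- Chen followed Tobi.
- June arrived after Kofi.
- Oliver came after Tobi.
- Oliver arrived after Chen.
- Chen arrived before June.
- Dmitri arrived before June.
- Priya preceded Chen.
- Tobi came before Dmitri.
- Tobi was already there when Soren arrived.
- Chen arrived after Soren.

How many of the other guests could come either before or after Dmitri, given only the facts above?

5

Forced before Dmitri: Tobi; forced after Dmitri: June.
That leaves Chen, Kofi, Oliver, Priya, and Soren with no forced order relative to Dmitri — 5.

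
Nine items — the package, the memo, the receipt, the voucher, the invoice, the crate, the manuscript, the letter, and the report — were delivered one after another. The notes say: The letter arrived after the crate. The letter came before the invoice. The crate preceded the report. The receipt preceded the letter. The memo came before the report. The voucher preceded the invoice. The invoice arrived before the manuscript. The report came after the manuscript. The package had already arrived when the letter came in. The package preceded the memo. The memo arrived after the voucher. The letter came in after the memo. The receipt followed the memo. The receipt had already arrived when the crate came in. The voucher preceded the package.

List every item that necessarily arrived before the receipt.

Directly stated before the receipt: the memo.
The package reaches the receipt via the package → the memo → the receipt.
The voucher reaches the receipt via the voucher → the memo → the receipt.
No chain forces the manuscript (or any of the others) ahead of the receipt.

the memo, the package, the voucher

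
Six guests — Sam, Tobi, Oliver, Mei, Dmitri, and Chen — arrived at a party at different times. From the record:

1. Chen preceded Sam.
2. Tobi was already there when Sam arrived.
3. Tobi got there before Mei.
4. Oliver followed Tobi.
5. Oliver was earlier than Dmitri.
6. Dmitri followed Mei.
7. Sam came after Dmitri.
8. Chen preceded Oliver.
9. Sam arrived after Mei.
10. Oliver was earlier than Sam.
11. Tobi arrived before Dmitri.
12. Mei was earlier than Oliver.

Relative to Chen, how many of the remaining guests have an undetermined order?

2

Forced after Chen: Dmitri, Oliver, and Sam.
That leaves Mei and Tobi with no forced order relative to Chen — 2.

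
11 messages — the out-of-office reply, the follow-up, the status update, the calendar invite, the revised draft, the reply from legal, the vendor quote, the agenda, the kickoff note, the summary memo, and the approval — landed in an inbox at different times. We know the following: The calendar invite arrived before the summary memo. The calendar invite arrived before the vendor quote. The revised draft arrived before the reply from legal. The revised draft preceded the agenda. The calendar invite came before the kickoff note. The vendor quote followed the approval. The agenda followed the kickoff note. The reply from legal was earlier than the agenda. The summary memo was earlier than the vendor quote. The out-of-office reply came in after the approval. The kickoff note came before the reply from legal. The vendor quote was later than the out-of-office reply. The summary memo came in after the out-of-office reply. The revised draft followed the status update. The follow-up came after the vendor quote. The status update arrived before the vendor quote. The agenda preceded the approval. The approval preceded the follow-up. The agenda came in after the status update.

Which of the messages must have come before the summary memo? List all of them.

Directly stated before the summary memo: the calendar invite and the out-of-office reply.
The agenda reaches the summary memo via the agenda → the approval → the out-of-office reply → the summary memo.
The approval reaches the summary memo via the approval → the out-of-office reply → the summary memo.
The kickoff note reaches the summary memo via the kickoff note → the agenda → the approval → the out-of-office reply → the summary memo.
Likewise the reply from legal, the revised draft, and the status update each reach the summary memo by chaining the stated constraints.

the agenda, the approval, the calendar invite, the kickoff note, the out-of-office reply, the reply from legal, the revised draft, the status update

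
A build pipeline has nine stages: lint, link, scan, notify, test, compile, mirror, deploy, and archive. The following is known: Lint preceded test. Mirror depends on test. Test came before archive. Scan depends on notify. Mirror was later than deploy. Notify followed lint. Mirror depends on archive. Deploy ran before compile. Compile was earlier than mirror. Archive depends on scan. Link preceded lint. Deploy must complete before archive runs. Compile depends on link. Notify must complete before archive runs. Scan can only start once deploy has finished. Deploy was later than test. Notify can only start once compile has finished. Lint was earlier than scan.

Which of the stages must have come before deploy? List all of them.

link, lint, test

Directly stated before deploy: test.
Link reaches deploy via link → lint → test → deploy.
Lint reaches deploy via lint → test → deploy.
No chain forces compile (or any of the others) ahead of deploy.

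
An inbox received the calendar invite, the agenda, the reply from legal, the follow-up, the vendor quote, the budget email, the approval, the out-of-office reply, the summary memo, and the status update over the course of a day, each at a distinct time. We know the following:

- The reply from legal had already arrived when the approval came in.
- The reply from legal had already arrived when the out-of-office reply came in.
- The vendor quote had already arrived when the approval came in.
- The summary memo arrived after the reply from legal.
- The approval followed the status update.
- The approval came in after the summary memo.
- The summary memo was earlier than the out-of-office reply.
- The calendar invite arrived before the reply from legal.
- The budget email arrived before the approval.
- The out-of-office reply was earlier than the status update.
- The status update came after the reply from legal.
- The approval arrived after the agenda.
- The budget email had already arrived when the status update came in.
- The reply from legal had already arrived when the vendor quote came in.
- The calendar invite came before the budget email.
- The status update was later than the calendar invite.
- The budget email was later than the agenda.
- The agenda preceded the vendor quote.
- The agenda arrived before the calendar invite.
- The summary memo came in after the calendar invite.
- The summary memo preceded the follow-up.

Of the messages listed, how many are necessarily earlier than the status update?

6

Directly stated before the status update: the budget email, the calendar invite, the out-of-office reply, and the reply from legal.
The agenda reaches the status update via the agenda → the budget email → the status update.
The summary memo reaches the status update via the summary memo → the out-of-office reply → the status update.
That's the agenda, the budget email, the calendar invite, the out-of-office reply, the reply from legal, and the summary memo — 6 in all.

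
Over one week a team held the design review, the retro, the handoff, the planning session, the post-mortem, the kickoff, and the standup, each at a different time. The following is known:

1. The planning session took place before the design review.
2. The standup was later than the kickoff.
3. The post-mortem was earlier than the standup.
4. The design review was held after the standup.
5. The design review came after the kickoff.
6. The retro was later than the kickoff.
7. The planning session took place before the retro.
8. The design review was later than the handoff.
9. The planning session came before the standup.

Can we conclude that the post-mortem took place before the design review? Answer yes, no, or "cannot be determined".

yes

Chain the constraints: the post-mortem → the standup → the design review. Each link is directly stated, so the post-mortem comes before the design review.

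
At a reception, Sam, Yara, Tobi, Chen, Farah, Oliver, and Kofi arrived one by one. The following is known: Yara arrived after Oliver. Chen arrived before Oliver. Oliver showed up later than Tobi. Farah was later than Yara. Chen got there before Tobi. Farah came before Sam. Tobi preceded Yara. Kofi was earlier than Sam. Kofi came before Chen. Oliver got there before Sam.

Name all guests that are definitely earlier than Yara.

Chen, Kofi, Oliver, Tobi

Directly stated before Yara: Oliver and Tobi.
Chen reaches Yara via Chen → Tobi → Yara.
Kofi reaches Yara via Kofi → Chen → Tobi → Yara.
No chain forces Farah (or any of the others) ahead of Yara.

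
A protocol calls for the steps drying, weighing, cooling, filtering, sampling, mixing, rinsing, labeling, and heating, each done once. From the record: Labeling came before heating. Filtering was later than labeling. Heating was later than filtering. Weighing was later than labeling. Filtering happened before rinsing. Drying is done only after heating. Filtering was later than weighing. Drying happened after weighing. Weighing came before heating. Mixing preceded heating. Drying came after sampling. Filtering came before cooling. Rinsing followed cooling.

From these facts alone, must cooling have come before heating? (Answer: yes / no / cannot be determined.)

No chain of stated constraints runs from cooling to heating, and none runs from heating to cooling either.
So the relative order of cooling and heating is not fixed by the given facts.

cannot be determined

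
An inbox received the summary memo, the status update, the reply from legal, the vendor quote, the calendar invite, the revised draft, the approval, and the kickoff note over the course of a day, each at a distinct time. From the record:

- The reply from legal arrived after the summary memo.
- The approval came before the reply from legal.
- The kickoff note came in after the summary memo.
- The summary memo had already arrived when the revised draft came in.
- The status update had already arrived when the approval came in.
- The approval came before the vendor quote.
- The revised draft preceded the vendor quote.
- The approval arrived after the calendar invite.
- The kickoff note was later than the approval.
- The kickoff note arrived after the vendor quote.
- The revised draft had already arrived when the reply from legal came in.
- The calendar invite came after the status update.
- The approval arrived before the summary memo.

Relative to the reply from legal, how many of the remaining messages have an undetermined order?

2

Forced before the reply from legal: the approval, the calendar invite, the revised draft, the status update, and the summary memo.
That leaves the kickoff note and the vendor quote with no forced order relative to the reply from legal — 2.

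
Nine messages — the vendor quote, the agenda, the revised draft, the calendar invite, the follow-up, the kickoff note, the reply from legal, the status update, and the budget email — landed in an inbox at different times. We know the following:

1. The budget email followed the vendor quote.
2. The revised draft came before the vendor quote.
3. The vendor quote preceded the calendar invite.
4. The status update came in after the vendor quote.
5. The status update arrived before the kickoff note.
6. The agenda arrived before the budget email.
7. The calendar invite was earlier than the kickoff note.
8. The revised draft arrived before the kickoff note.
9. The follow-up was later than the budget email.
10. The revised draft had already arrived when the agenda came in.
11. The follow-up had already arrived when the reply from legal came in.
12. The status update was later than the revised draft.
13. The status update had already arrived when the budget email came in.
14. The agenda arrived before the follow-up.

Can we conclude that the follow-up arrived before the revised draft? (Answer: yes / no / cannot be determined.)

no

Tracing the constraints gives the revised draft → the agenda → the follow-up, so the revised draft must come before the follow-up.
That means the follow-up cannot be before the revised draft.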